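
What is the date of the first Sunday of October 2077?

October 1, 2077 is a Friday.
The first Sunday is therefore October 3 (2 days later).

October 3, 2077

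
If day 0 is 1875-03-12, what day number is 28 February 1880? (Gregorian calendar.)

Mar 12, 1875 → Mar 12, 1876: 366 days (Feb 29, 1876 is in that span).
Mar 12, 1876 → Mar 12, 1877: 365 days.
Mar 12, 1877 → Mar 12, 1878: 365 days.
Mar 12, 1878 → Mar 12, 1879: 365 days.
Mar 12, 1879 → Apr 12, 1879: 31 days (March has 31).
Apr 12, 1879 → May 12, 1879: 30 days (April has 30).
May 12, 1879 → Jun 12, 1879: 31 days (May has 31).
Jun 12, 1879 → Jul 12, 1879: 30 days (June has 30).
Jul 12, 1879 → Aug 12, 1879: 31 days (July has 31).
Aug 12, 1879 → Sep 12, 1879: 31 days (August has 31).
Sep 12, 1879 → Oct 12, 1879: 30 days (September has 30).
Oct 12, 1879 → Nov 12, 1879: 31 days (October has 31).
Nov 12, 1879 → Dec 12, 1879: 30 days (November has 30).
Dec 12, 1879 → Jan 12, 1880: 31 days (December has 31).
Jan 12, 1880 → Feb 12, 1880: 31 days (January has 31).
Feb 12, 1880 → Feb 28, 1880: 16 days.
Total: 1814 days.

1814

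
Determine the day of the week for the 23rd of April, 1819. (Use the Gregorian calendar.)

Friday

Doomsday rule: the anchor day for the 1800s is Friday. For year 19: 19÷12 = 1 r 7, and 7÷4 = 1, so 1+7+1 = 9.
Friday + 9 ≡ Sunday — that's 1819's doomsday.
In April the doomsday date is Apr 4.
Apr 23 is 19 days after Apr 4; 19 mod 7 = 5, so Sunday + 5 = Friday.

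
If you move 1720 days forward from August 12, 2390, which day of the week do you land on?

Friday

Aug 12, 2390 is a Sunday.
1720 mod 7 = 5, so 1720 days after a Sunday is Sunday + 5 = Friday.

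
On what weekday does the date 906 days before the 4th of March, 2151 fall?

Mar 4, 2151 is a Thursday.
906 mod 7 = 3, so 906 days before a Thursday is Thursday − 3 = Monday.

Monday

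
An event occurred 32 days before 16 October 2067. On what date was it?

September 14, 2067

−16 → Sep 30, 2067 (end of Sep, 30 days; 16 left).
−16 → Sep 14, 2067.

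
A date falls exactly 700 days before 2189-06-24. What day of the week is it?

Wednesday

First find the weekday of Jun 24, 2189. Doomsday rule: the anchor day for the 2100s is Sunday. For year 89: 89÷12 = 7 r 5, and 5÷4 = 1, so 7+5+1 = 13.
Sunday + 13 ≡ Saturday — that's 2189's doomsday.
In June the doomsday date is Jun 6.
Jun 24 is 18 days after Jun 6; 18 mod 7 = 4, so Saturday + 4 = Wednesday.
700 mod 7 = 0, so 700 days before a Wednesday is Wednesday − 0 = Wednesday.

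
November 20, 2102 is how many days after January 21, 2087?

Jan 21, 2087 → Jan 21, 2088: 365 days.
Jan 21, 2088 → Jan 21, 2089: 366 days (Feb 29, 2088 is in that span).
Jan 21, 2089 → Jan 21, 2090: 365 days.
Jan 21, 2090 → Jan 21, 2091: 365 days.
Jan 21, 2091 → Jan 21, 2092: 365 days.
Jan 21, 2092 → Jan 21, 2093: 366 days (Feb 29, 2092 is in that span).
Jan 21, 2093 → Jan 21, 2094: 365 days.
Jan 21, 2094 → Jan 21, 2095: 365 days.
Jan 21, 2095 → Jan 21, 2096: 365 days.
Jan 21, 2096 → Jan 21, 2097: 366 days (Feb 29, 2096 is in that span).
Jan 21, 2097 → Jan 21, 2098: 365 days.
Jan 21, 2098 → Jan 21, 2099: 365 days.
Jan 21, 2099 → Jan 21, 2100: 365 days.
Jan 21, 2100 → Jan 21, 2101: 365 days.
Jan 21, 2101 → Jan 21, 2102: 365 days.
Jan 21, 2102 → Feb 21, 2102: 31 days (January has 31).
Feb 21, 2102 → Mar 21, 2102: 28 days (February has 28).
Mar 21, 2102 → Apr 21, 2102: 31 days (March has 31).
Apr 21, 2102 → May 21, 2102: 30 days (April has 30).
May 21, 2102 → Jun 21, 2102: 31 days (May has 31).
Jun 21, 2102 → Jul 21, 2102: 30 days (June has 30).
Jul 21, 2102 → Aug 21, 2102: 31 days (July has 31).
Aug 21, 2102 → Sep 21, 2102: 31 days (August has 31).
Sep 21, 2102 → Oct 21, 2102: 30 days (September has 30).
Oct 21, 2102 → Nov 20, 2102: 30 days.
Total: 5781 days.

5781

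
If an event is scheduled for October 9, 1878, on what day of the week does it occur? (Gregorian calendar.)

Wednesday

Doomsday rule: the anchor day for the 1800s is Friday. For year 78: 78÷12 = 6 r 6, and 6÷4 = 1, so 6+6+1 = 13.
Friday + 13 ≡ Thursday — that's 1878's doomsday.
In October the doomsday date is Oct 10.
Oct 9 is 1 day before Oct 10; 1 mod 7 = 1, so Thursday − 1 = Wednesday.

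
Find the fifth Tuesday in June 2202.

June 29, 2202

June 1, 2202 is a Tuesday.
The first Tuesday is therefore June 1 (same day).
The fifth Tuesday is 1 + 4×7 = June 29.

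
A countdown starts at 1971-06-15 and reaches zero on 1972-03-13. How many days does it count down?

272

Jun 15, 1971 → Jul 15, 1971: 30 days (June has 30).
Jul 15, 1971 → Aug 15, 1971: 31 days (July has 31).
Aug 15, 1971 → Sep 15, 1971: 31 days (August has 31).
Sep 15, 1971 → Oct 15, 1971: 30 days (September has 30).
Oct 15, 1971 → Nov 15, 1971: 31 days (October has 31).
Nov 15, 1971 → Dec 15, 1971: 30 days (November has 30).
Dec 15, 1971 → Jan 15, 1972: 31 days (December has 31).
Jan 15, 1972 → Feb 15, 1972: 31 days (January has 31).
Feb 15, 1972 → Mar 13, 1972: 27 days.
Total: 272 days.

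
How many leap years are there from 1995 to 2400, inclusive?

99

Multiples of 4 in [1995,2400]: 102.
Of those, multiples of 100: 5 (not leap unless ÷400).
Multiples of 400: 2.
Leap years = 102 − 5 + 2 = 99.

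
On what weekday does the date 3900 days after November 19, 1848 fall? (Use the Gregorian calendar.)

Monday

First find the weekday of Nov 19, 1848. Doomsday rule: the anchor day for the 1800s is Friday. For year 48: 48÷12 = 4 r 0, and 0÷4 = 0, so 4+0+0 = 4.
Friday + 4 ≡ Tuesday — that's 1848's doomsday.
In November the doomsday date is Nov 7.
Nov 19 is 12 days after Nov 7; 12 mod 7 = 5, so Tuesday + 5 = Sunday.
3900 mod 7 = 1, so 3900 days after a Sunday is Sunday + 1 = Monday.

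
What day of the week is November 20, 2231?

Doomsday rule: the anchor day for the 2200s is Friday. For year 31: 31÷12 = 2 r 7, and 7÷4 = 1, so 2+7+1 = 10.
Friday + 10 ≡ Monday — that's 2231's doomsday.
In November the doomsday date is Nov 7.
Nov 20 is 13 days after Nov 7; 13 mod 7 = 6, so Monday + 6 = Sunday.

Sunday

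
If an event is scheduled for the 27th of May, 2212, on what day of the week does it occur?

Doomsday rule: the anchor day for the 2200s is Friday. For year 12: 12÷12 = 1 r 0, and 0÷4 = 0, so 1+0+0 = 1.
Friday + 1 ≡ Saturday — that's 2212's doomsday.
In May the doomsday date is May 9.
May 27 is 18 days after May 9; 18 mod 7 = 4, so Saturday + 4 = Wednesday.

Wednesday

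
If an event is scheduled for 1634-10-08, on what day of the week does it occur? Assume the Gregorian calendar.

Sunday

Doomsday rule: the anchor day for the 1600s is Tuesday. For year 34: 34÷12 = 2 r 10, and 10÷4 = 2, so 2+10+2 = 14.
Tuesday + 14 ≡ Tuesday — that's 1634's doomsday.
In October the doomsday date is Oct 10.
Oct 8 is 2 days before Oct 10; 2 mod 7 = 2, so Tuesday − 2 = Sunday.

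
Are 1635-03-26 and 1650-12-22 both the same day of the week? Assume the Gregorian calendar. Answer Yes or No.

From Mar 26, 1635 to Dec 22, 1650 is 5750 days.
5750 mod 7 = 3, so they are different weekdays.
(Mar 26, 1635 is a Monday; Dec 22, 1650 is a Thursday.)

No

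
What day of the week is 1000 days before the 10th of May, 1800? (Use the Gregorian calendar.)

First find the weekday of May 10, 1800. Doomsday rule: the anchor day for the 1800s is Friday. For year 00: 0÷12 = 0 r 0, and 0÷4 = 0, so 0+0+0 = 0.
Friday + 0 ≡ Friday — that's 1800's doomsday.
In May the doomsday date is May 9.
May 10 is 1 day after May 9; 1 mod 7 = 1, so Friday + 1 = Saturday.
1000 mod 7 = 6, so 1000 days before a Saturday is Saturday − 6 = Sunday.

Sunday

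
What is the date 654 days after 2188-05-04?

February 17, 2190

+365 (one year) → May 4, 2189 (289 left).
May has 31 days: +28 → Jun 1, 2189 (261 left).
Jun has 30 days: +30 → Jul 1, 2189 (231 left).
Jul has 31 days: +31 → Aug 1, 2189 (200 left).
Aug has 31 days: +31 → Sep 1, 2189 (169 left).
Sep has 30 days: +30 → Oct 1, 2189 (139 left).
Oct has 31 days: +31 → Nov 1, 2189 (108 left).
Nov has 30 days: +30 → Dec 1, 2189 (78 left).
Dec has 31 days: +31 → Jan 1, 2190 (47 left).
Jan has 31 days: +31 → Feb 1, 2190 (16 left).
+16 → Feb 17, 2190.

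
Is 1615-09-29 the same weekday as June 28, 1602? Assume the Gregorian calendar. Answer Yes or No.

No

From Jun 28, 1602 to Sep 29, 1615 is 4841 days.
4841 mod 7 = 4, so they are different weekdays.
(Jun 28, 1602 is a Friday; Sep 29, 1615 is a Tuesday.)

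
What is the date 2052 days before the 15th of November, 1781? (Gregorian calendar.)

−365 (one year) → Nov 15, 1780 (1687 left).
−366 (one year; includes Feb 29, 1780) → Nov 15, 1779 (1321 left).
−365 (one year) → Nov 15, 1778 (956 left).
−365 (one year) → Nov 15, 1777 (591 left).
−365 (one year) → Nov 15, 1776 (226 left).
−15 → Oct 31, 1776 (end of Oct, 31 days; 211 left).
−31 → Sep 30, 1776 (end of Sep, 30 days; 180 left).
−30 → Aug 31, 1776 (end of Aug, 31 days; 150 left).
−31 → Jul 31, 1776 (end of Jul, 31 days; 119 left).
−31 → Jun 30, 1776 (end of Jun, 30 days; 88 left).
−30 → May 31, 1776 (end of May, 31 days; 58 left).
−31 → Apr 30, 1776 (end of Apr, 30 days; 27 left).
−27 → Apr 3, 1776.

April 3, 1776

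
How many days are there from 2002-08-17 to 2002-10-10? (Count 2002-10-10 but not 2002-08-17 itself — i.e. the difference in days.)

54

Aug 17, 2002 → Sep 17, 2002: 31 days (August has 31).
Sep 17, 2002 → Oct 10, 2002: 23 days.
Total: 54 days.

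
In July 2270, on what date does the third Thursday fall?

July 1, 2270 is a Friday.
The first Thursday is therefore July 7 (6 days later).
The third Thursday is 7 + 2×7 = July 21.

July 21, 2270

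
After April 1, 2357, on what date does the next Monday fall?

Apr 1, 2357 is a Monday.
From Monday to the next Monday is 7 days.
Apr 1, 2357 + 7 = Apr 8, 2357.

April 8, 2357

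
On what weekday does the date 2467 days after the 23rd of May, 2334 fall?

Saturday

May 23, 2334 is a Wednesday.
2467 mod 7 = 3, so 2467 days after a Wednesday is Wednesday + 3 = Saturday.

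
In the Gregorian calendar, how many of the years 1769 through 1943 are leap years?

41

Multiples of 4 in [1769,1943]: 43.
Of those, multiples of 100: 2 (not leap unless ÷400).
Multiples of 400: 0.
Leap years = 43 − 2 + 0 = 41.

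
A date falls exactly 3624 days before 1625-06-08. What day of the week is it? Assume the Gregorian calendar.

Jun 8, 1625 is a Sunday.
3624 mod 7 = 5, so 3624 days before a Sunday is Sunday − 5 = Tuesday.

Tuesday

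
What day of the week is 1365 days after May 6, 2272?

First find the weekday of May 6, 2272. Doomsday rule: the anchor day for the 2200s is Friday. For year 72: 72÷12 = 6 r 0, and 0÷4 = 0, so 6+0+0 = 6.
Friday + 6 ≡ Thursday — that's 2272's doomsday.
In May the doomsday date is May 9.
May 6 is 3 days before May 9; 3 mod 7 = 3, so Thursday − 3 = Monday.
1365 mod 7 = 0, so 1365 days after a Monday is Monday + 0 = Monday.

Monday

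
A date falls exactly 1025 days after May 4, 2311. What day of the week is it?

First find the weekday of May 4, 2311. Doomsday rule: the anchor day for the 2300s is Wednesday. For year 11: 11÷12 = 0 r 11, and 11÷4 = 2, so 0+11+2 = 13.
Wednesday + 13 ≡ Tuesday — that's 2311's doomsday.
In May the doomsday date is May 9.
May 4 is 5 days before May 9; 5 mod 7 = 5, so Tuesday − 5 = Thursday.
1025 mod 7 = 3, so 1025 days after a Thursday is Thursday + 3 = Sunday.

Sunday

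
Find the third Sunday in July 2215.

July 16, 2215

July 1, 2215 is a Saturday.
The first Sunday is therefore July 2 (1 days later).
The third Sunday is 2 + 2×7 = July 16.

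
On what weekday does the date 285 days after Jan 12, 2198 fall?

Wednesday

Jan 12, 2198 is a Friday.
285 mod 7 = 5, so 285 days after a Friday is Friday + 5 = Wednesday.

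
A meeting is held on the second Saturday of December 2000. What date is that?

December 1, 2000 is a Friday.
The first Saturday is therefore December 2 (1 days later).
The second Saturday is 2 + 1×7 = December 9.

December 9, 2000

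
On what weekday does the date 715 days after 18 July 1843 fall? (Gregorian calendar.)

Wednesday

Jul 18, 1843 is a Tuesday.
715 mod 7 = 1, so 715 days after a Tuesday is Tuesday + 1 = Wednesday.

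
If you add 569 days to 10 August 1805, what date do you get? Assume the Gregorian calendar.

March 2, 1807

+365 (one year) → Aug 10, 1806 (204 left).
Aug has 31 days: +22 → Sep 1, 1806 (182 left).
Sep has 30 days: +30 → Oct 1, 1806 (152 left).
Oct has 31 days: +31 → Nov 1, 1806 (121 left).
Nov has 30 days: +30 → Dec 1, 1806 (91 left).
Dec has 31 days: +31 → Jan 1, 1807 (60 left).
Jan has 31 days: +31 → Feb 1, 1807 (29 left).
Feb has 28 days: +28 → Mar 1, 1807 (1 left).
+1 → Mar 2, 1807.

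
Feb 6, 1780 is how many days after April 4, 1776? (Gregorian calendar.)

Apr 4, 1776 → Apr 4, 1777: 365 days.
Apr 4, 1777 → Apr 4, 1778: 365 days.
Apr 4, 1778 → Apr 4, 1779: 365 days.
Apr 4, 1779 → May 4, 1779: 30 days (April has 30).
May 4, 1779 → Jun 4, 1779: 31 days (May has 31).
Jun 4, 1779 → Jul 4, 1779: 30 days (June has 30).
Jul 4, 1779 → Aug 4, 1779: 31 days (July has 31).
Aug 4, 1779 → Sep 4, 1779: 31 days (August has 31).
Sep 4, 1779 → Oct 4, 1779: 30 days (September has 30).
Oct 4, 1779 → Nov 4, 1779: 31 days (October has 31).
Nov 4, 1779 → Dec 4, 1779: 30 days (November has 30).
Dec 4, 1779 → Jan 4, 1780: 31 days (December has 31).
Jan 4, 1780 → Feb 4, 1780: 31 days (January has 31).
Feb 4, 1780 → Feb 6, 1780: 2 days.
Total: 1403 days.

1403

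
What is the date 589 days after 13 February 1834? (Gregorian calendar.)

+365 (one year) → Feb 13, 1835 (224 left).
Feb has 28 days: +16 → Mar 1, 1835 (208 left).
Mar has 31 days: +31 → Apr 1, 1835 (177 left).
Apr has 30 days: +30 → May 1, 1835 (147 left).
May has 31 days: +31 → Jun 1, 1835 (116 left).
Jun has 30 days: +30 → Jul 1, 1835 (86 left).
Jul has 31 days: +31 → Aug 1, 1835 (55 left).
Aug has 31 days: +31 → Sep 1, 1835 (24 left).
+24 → Sep 25, 1835.

September 25, 1835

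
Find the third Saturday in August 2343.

August 1, 2343 is a Sunday.
The first Saturday is therefore August 7 (6 days later).
The third Saturday is 7 + 2×7 = August 21.

August 21, 2343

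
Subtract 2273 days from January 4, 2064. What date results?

−365 (one year) → Jan 4, 2063 (1908 left).
−365 (one year) → Jan 4, 2062 (1543 left).
−365 (one year) → Jan 4, 2061 (1178 left).
−366 (one year; includes Feb 29, 2060) → Jan 4, 2060 (812 left).
−365 (one year) → Jan 4, 2059 (447 left).
−365 (one year) → Jan 4, 2058 (82 left).
−4 → Dec 31, 2057 (end of Dec, 31 days; 78 left).
−31 → Nov 30, 2057 (end of Nov, 30 days; 47 left).
−30 → Oct 31, 2057 (end of Oct, 31 days; 17 left).
−17 → Oct 14, 2057.

October 14, 2057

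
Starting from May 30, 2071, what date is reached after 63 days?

August 1, 2071

May has 31 days: +2 → Jun 1, 2071 (61 left).
Jun has 30 days: +30 → Jul 1, 2071 (31 left).
Jul has 31 days: +31 → Aug 1, 2071 (0 left).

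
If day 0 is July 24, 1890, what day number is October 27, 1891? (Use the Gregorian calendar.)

Jul 24, 1890 → Jul 24, 1891: 365 days.
Jul 24, 1891 → Aug 24, 1891: 31 days (July has 31).
Aug 24, 1891 → Sep 24, 1891: 31 days (August has 31).
Sep 24, 1891 → Oct 24, 1891: 30 days (September has 30).
Oct 24, 1891 → Oct 27, 1891: 3 days.
Total: 460 days.

460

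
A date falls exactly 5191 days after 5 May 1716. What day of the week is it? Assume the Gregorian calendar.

Saturday

May 5, 1716 is a Tuesday.
5191 mod 7 = 4, so 5191 days after a Tuesday is Tuesday + 4 = Saturday.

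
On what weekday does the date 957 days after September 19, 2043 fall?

First find the weekday of Sep 19, 2043. Doomsday rule: the anchor day for the 2000s is Tuesday. For year 43: 43÷12 = 3 r 7, and 7÷4 = 1, so 3+7+1 = 11.
Tuesday + 11 ≡ Saturday — that's 2043's doomsday.
In September the doomsday date is Sep 5.
Sep 19 is 14 days after Sep 5; 14 mod 7 = 0, so Saturday + 0 = Saturday.
957 mod 7 = 5, so 957 days after a Saturday is Saturday + 5 = Thursday.

Thursday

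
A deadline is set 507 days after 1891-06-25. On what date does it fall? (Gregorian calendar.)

+366 (one year; includes Feb 29, 1892) → Jun 25, 1892 (141 left).
Jun has 30 days: +6 → Jul 1, 1892 (135 left).
Jul has 31 days: +31 → Aug 1, 1892 (104 left).
Aug has 31 days: +31 → Sep 1, 1892 (73 left).
Sep has 30 days: +30 → Oct 1, 1892 (43 left).
Oct has 31 days: +31 → Nov 1, 1892 (12 left).
+12 → Nov 13, 1892.

November 13, 1892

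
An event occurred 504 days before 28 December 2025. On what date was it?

−365 (one year) → Dec 28, 2024 (139 left).
−28 → Nov 30, 2024 (end of Nov, 30 days; 111 left).
−30 → Oct 31, 2024 (end of Oct, 31 days; 81 left).
−31 → Sep 30, 2024 (end of Sep, 30 days; 50 left).
−30 → Aug 31, 2024 (end of Aug, 31 days; 20 left).
−20 → Aug 11, 2024.

August 11, 2024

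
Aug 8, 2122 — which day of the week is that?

Saturday

Doomsday rule: the anchor day for the 2100s is Sunday. For year 22: 22÷12 = 1 r 10, and 10÷4 = 2, so 1+10+2 = 13.
Sunday + 13 ≡ Saturday — that's 2122's doomsday.
In August the doomsday date is Aug 8.
Aug 8 is the doomsday itself: Saturday.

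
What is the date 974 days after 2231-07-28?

+366 (one year; includes Feb 29, 2232) → Jul 28, 2232 (608 left).
+365 (one year) → Jul 28, 2233 (243 left).
Jul has 31 days: +4 → Aug 1, 2233 (239 left).
Aug has 31 days: +31 → Sep 1, 2233 (208 left).
Sep has 30 days: +30 → Oct 1, 2233 (178 left).
Oct has 31 days: +31 → Nov 1, 2233 (147 left).
Nov has 30 days: +30 → Dec 1, 2233 (117 left).
Dec has 31 days: +31 → Jan 1, 2234 (86 left).
Jan has 31 days: +31 → Feb 1, 2234 (55 left).
Feb has 28 days: +28 → Mar 1, 2234 (27 left).
+27 → Mar 28, 2234.

March 28, 2234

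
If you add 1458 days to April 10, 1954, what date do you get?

+365 (one year) → Apr 10, 1955 (1093 left).
+366 (one year; includes Feb 29, 1956) → Apr 10, 1956 (727 left).
+365 (one year) → Apr 10, 1957 (362 left).
Apr has 30 days: +21 → May 1, 1957 (341 left).
May has 31 days: +31 → Jun 1, 1957 (310 left).
Jun has 30 days: +30 → Jul 1, 1957 (280 left).
Jul has 31 days: +31 → Aug 1, 1957 (249 left).
Aug has 31 days: +31 → Sep 1, 1957 (218 left).
Sep has 30 days: +30 → Oct 1, 1957 (188 left).
Oct has 31 days: +31 → Nov 1, 1957 (157 left).
Nov has 30 days: +30 → Dec 1, 1957 (127 left).
Dec has 31 days: +31 → Jan 1, 1958 (96 left).
Jan has 31 days: +31 → Feb 1, 1958 (65 left).
Feb has 28 days: +28 → Mar 1, 1958 (37 left).
Mar has 31 days: +31 → Apr 1, 1958 (6 left).
+6 → Apr 7, 1958.

April 7, 1958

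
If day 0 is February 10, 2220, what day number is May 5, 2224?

1546

Feb 10, 2220 → Feb 10, 2221: 366 days (Feb 29, 2220 is in that span).
Feb 10, 2221 → Feb 10, 2222: 365 days.
Feb 10, 2222 → Feb 10, 2223: 365 days.
Feb 10, 2223 → Feb 10, 2224: 365 days.
Feb 10, 2224 → Mar 10, 2224: 29 days (February has 29).
Mar 10, 2224 → Apr 10, 2224: 31 days (March has 31).
Apr 10, 2224 → May 5, 2224: 25 days.
Total: 1546 days.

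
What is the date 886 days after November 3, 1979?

April 7, 1982

+366 (one year; includes Feb 29, 1980) → Nov 3, 1980 (520 left).
+365 (one year) → Nov 3, 1981 (155 left).
Nov has 30 days: +28 → Dec 1, 1981 (127 left).
Dec has 31 days: +31 → Jan 1, 1982 (96 left).
Jan has 31 days: +31 → Feb 1, 1982 (65 left).
Feb has 28 days: +28 → Mar 1, 1982 (37 left).
Mar has 31 days: +31 → Apr 1, 1982 (6 left).
+6 → Apr 7, 1982.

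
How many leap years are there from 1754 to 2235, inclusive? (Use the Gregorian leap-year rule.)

116

Multiples of 4 in [1754,2235]: 120.
Of those, multiples of 100: 5 (not leap unless ÷400).
Multiples of 400: 1.
Leap years = 120 − 5 + 1 = 116.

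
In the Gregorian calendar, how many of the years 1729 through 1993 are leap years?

Multiples of 4 in [1729,1993]: 66.
Of those, multiples of 100: 2 (not leap unless ÷400).
Multiples of 400: 0.
Leap years = 66 − 2 + 0 = 64.

64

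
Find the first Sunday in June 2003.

June 1, 2003 is a Sunday.
The first Sunday is therefore June 1 (same day).

June 1, 2003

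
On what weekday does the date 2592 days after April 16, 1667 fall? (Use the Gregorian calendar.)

First find the weekday of Apr 16, 1667. Doomsday rule: the anchor day for the 1600s is Tuesday. For year 67: 67÷12 = 5 r 7, and 7÷4 = 1, so 5+7+1 = 13.
Tuesday + 13 ≡ Monday — that's 1667's doomsday.
In April the doomsday date is Apr 4.
Apr 16 is 12 days after Apr 4; 12 mod 7 = 5, so Monday + 5 = Saturday.
2592 mod 7 = 2, so 2592 days after a Saturday is Saturday + 2 = Monday.

Monday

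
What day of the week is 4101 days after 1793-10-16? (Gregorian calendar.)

Tuesday

Oct 16, 1793 is a Wednesday.
4101 mod 7 = 6, so 4101 days after a Wednesday is Wednesday + 6 = Tuesday.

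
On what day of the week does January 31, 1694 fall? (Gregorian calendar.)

Sunday

Doomsday rule: the anchor day for the 1600s is Tuesday. For year 94: 94÷12 = 7 r 10, and 10÷4 = 2, so 7+10+2 = 19.
Tuesday + 19 ≡ Sunday — that's 1694's doomsday.
In January the doomsday date is Jan 3 (1694 is not a leap year).
Jan 31 is 28 days after Jan 3; 28 mod 7 = 0, so Sunday + 0 = Sunday.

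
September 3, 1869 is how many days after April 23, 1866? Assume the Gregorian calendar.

Apr 23, 1866 → Apr 23, 1867: 365 days.
Apr 23, 1867 → Apr 23, 1868: 366 days (Feb 29, 1868 is in that span).
Apr 23, 1868 → Apr 23, 1869: 365 days.
Apr 23, 1869 → May 23, 1869: 30 days (April has 30).
May 23, 1869 → Jun 23, 1869: 31 days (May has 31).
Jun 23, 1869 → Jul 23, 1869: 30 days (June has 30).
Jul 23, 1869 → Aug 23, 1869: 31 days (July has 31).
Aug 23, 1869 → Sep 3, 1869: 11 days.
Total: 1229 days.

1229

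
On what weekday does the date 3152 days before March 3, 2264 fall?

First find the weekday of Mar 3, 2264. Doomsday rule: the anchor day for the 2200s is Friday. For year 64: 64÷12 = 5 r 4, and 4÷4 = 1, so 5+4+1 = 10.
Friday + 10 ≡ Monday — that's 2264's doomsday.
In March the doomsday date is Mar 14.
Mar 3 is 11 days before Mar 14; 11 mod 7 = 4, so Monday − 4 = Thursday.
3152 mod 7 = 2, so 3152 days before a Thursday is Thursday − 2 = Tuesday.

Tuesday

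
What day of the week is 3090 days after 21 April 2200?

Apr 21, 2200 is a Monday.
3090 mod 7 = 3, so 3090 days after a Monday is Monday + 3 = Thursday.

Thursday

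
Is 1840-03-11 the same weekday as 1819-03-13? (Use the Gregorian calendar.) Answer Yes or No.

From Mar 13, 1819 to Mar 11, 1840 is 7669 days.
7669 mod 7 = 4, so they are different weekdays.
(Mar 13, 1819 is a Saturday; Mar 11, 1840 is a Wednesday.)

No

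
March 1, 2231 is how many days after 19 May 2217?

5034

May 19, 2217 → May 19, 2218: 365 days.
May 19, 2218 → May 19, 2219: 365 days.
May 19, 2219 → May 19, 2220: 366 days (Feb 29, 2220 is in that span).
May 19, 2220 → May 19, 2221: 365 days.
May 19, 2221 → May 19, 2222: 365 days.
May 19, 2222 → May 19, 2223: 365 days.
May 19, 2223 → May 19, 2224: 366 days (Feb 29, 2224 is in that span).
May 19, 2224 → May 19, 2225: 365 days.
May 19, 2225 → May 19, 2226: 365 days.
May 19, 2226 → May 19, 2227: 365 days.
May 19, 2227 → May 19, 2228: 366 days (Feb 29, 2228 is in that span).
May 19, 2228 → May 19, 2229: 365 days.
May 19, 2229 → May 19, 2230: 365 days.
May 19, 2230 → Jun 19, 2230: 31 days (May has 31).
Jun 19, 2230 → Jul 19, 2230: 30 days (June has 30).
Jul 19, 2230 → Aug 19, 2230: 31 days (July has 31).
Aug 19, 2230 → Sep 19, 2230: 31 days (August has 31).
Sep 19, 2230 → Oct 19, 2230: 30 days (September has 30).
Oct 19, 2230 → Nov 19, 2230: 31 days (October has 31).
Nov 19, 2230 → Dec 19, 2230: 30 days (November has 30).
Dec 19, 2230 → Jan 19, 2231: 31 days (December has 31).
Jan 19, 2231 → Feb 19, 2231: 31 days (January has 31).
Feb 19, 2231 → Mar 1, 2231: 10 days.
Total: 5034 days.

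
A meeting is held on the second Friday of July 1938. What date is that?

July 1, 1938 is a Friday.
The first Friday is therefore July 1 (same day).
The second Friday is 1 + 1×7 = July 8.

July 8, 1938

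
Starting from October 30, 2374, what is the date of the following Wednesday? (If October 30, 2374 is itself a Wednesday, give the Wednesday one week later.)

Oct 30, 2374 is a Wednesday.
From Wednesday to the next Wednesday is 7 days.
Oct 30, 2374 + 7 = Nov 6, 2374.

November 6, 2374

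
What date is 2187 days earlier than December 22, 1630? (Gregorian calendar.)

December 26, 1624

−365 (one year) → Dec 22, 1629 (1822 left).
−365 (one year) → Dec 22, 1628 (1457 left).
−366 (one year; includes Feb 29, 1628) → Dec 22, 1627 (1091 left).
−365 (one year) → Dec 22, 1626 (726 left).
−365 (one year) → Dec 22, 1625 (361 left).
−22 → Nov 30, 1625 (end of Nov, 30 days; 339 left).
−30 → Oct 31, 1625 (end of Oct, 31 days; 309 left).
−31 → Sep 30, 1625 (end of Sep, 30 days; 278 left).
−30 → Aug 31, 1625 (end of Aug, 31 days; 248 left).
−31 → Jul 31, 1625 (end of Jul, 31 days; 217 left).
−31 → Jun 30, 1625 (end of Jun, 30 days; 186 left).
−30 → May 31, 1625 (end of May, 31 days; 156 left).
−31 → Apr 30, 1625 (end of Apr, 30 days; 125 left).
−30 → Mar 31, 1625 (end of Mar, 31 days; 95 left).
−31 → Feb 28, 1625 (end of Feb, 28 days; 64 left).
−28 → Jan 31, 1625 (end of Jan, 31 days; 36 left).
−31 → Dec 31, 1624 (end of Dec, 31 days; 5 left).
−5 → Dec 26, 1624.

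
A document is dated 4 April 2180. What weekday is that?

Tuesday

Doomsday rule: the anchor day for the 2100s is Sunday. For year 80: 80÷12 = 6 r 8, and 8÷4 = 2, so 6+8+2 = 16.
Sunday + 16 ≡ Tuesday — that's 2180's doomsday.
In April the doomsday date is Apr 4.
Apr 4 is the doomsday itself: Tuesday.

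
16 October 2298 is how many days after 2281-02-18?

6449

Feb 18, 2281 → Feb 18, 2282: 365 days.
Feb 18, 2282 → Feb 18, 2283: 365 days.
Feb 18, 2283 → Feb 18, 2284: 365 days.
Feb 18, 2284 → Feb 18, 2285: 366 days (Feb 29, 2284 is in that span).
Feb 18, 2285 → Feb 18, 2286: 365 days.
Feb 18, 2286 → Feb 18, 2287: 365 days.
Feb 18, 2287 → Feb 18, 2288: 365 days.
Feb 18, 2288 → Feb 18, 2289: 366 days (Feb 29, 2288 is in that span).
Feb 18, 2289 → Feb 18, 2290: 365 days.
Feb 18, 2290 → Feb 18, 2291: 365 days.
Feb 18, 2291 → Feb 18, 2292: 365 days.
Feb 18, 2292 → Feb 18, 2293: 366 days (Feb 29, 2292 is in that span).
Feb 18, 2293 → Feb 18, 2294: 365 days.
Feb 18, 2294 → Feb 18, 2295: 365 days.
Feb 18, 2295 → Feb 18, 2296: 365 days.
Feb 18, 2296 → Feb 18, 2297: 366 days (Feb 29, 2296 is in that span).
Feb 18, 2297 → Feb 18, 2298: 365 days.
Feb 18, 2298 → Mar 18, 2298: 28 days (February has 28).
Mar 18, 2298 → Apr 18, 2298: 31 days (March has 31).
Apr 18, 2298 → May 18, 2298: 30 days (April has 30).
May 18, 2298 → Jun 18, 2298: 31 days (May has 31).
Jun 18, 2298 → Jul 18, 2298: 30 days (June has 30).
Jul 18, 2298 → Aug 18, 2298: 31 days (July has 31).
Aug 18, 2298 → Sep 18, 2298: 31 days (August has 31).
Sep 18, 2298 → Oct 16, 2298: 28 days.
Total: 6449 days.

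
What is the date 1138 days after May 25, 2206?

July 6, 2209

+365 (one year) → May 25, 2207 (773 left).
+366 (one year; includes Feb 29, 2208) → May 25, 2208 (407 left).
+365 (one year) → May 25, 2209 (42 left).
May has 31 days: +7 → Jun 1, 2209 (35 left).
Jun has 30 days: +30 → Jul 1, 2209 (5 left).
+5 → Jul 6, 2209.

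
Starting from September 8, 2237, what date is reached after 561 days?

March 23, 2239

+365 (one year) → Sep 8, 2238 (196 left).
Sep has 30 days: +23 → Oct 1, 2238 (173 left).
Oct has 31 days: +31 → Nov 1, 2238 (142 left).
Nov has 30 days: +30 → Dec 1, 2238 (112 left).
Dec has 31 days: +31 → Jan 1, 2239 (81 left).
Jan has 31 days: +31 → Feb 1, 2239 (50 left).
Feb has 28 days: +28 → Mar 1, 2239 (22 left).
+22 → Mar 23, 2239.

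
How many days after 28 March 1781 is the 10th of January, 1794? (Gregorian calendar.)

Mar 28, 1781 → Mar 28, 1782: 365 days.
Mar 28, 1782 → Mar 28, 1783: 365 days.
Mar 28, 1783 → Mar 28, 1784: 366 days (Feb 29, 1784 is in that span).
Mar 28, 1784 → Mar 28, 1785: 365 days.
Mar 28, 1785 → Mar 28, 1786: 365 days.
Mar 28, 1786 → Mar 28, 1787: 365 days.
Mar 28, 1787 → Mar 28, 1788: 366 days (Feb 29, 1788 is in that span).
Mar 28, 1788 → Mar 28, 1789: 365 days.
Mar 28, 1789 → Mar 28, 1790: 365 days.
Mar 28, 1790 → Mar 28, 1791: 365 days.
Mar 28, 1791 → Mar 28, 1792: 366 days (Feb 29, 1792 is in that span).
Mar 28, 1792 → Mar 28, 1793: 365 days.
Mar 28, 1793 → Apr 28, 1793: 31 days (March has 31).
Apr 28, 1793 → May 28, 1793: 30 days (April has 30).
May 28, 1793 → Jun 28, 1793: 31 days (May has 31).
Jun 28, 1793 → Jul 28, 1793: 30 days (June has 30).
Jul 28, 1793 → Aug 28, 1793: 31 days (July has 31).
Aug 28, 1793 → Sep 28, 1793: 31 days (August has 31).
Sep 28, 1793 → Oct 28, 1793: 30 days (September has 30).
Oct 28, 1793 → Nov 28, 1793: 31 days (October has 31).
Nov 28, 1793 → Dec 28, 1793: 30 days (November has 30).
Dec 28, 1793 → Jan 10, 1794: 13 days.
Total: 4671 days.

4671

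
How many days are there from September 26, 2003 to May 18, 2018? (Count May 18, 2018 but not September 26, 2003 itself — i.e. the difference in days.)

5348

Sep 26, 2003 → Sep 26, 2004: 366 days (Feb 29, 2004 is in that span).
Sep 26, 2004 → Sep 26, 2005: 365 days.
Sep 26, 2005 → Sep 26, 2006: 365 days.
Sep 26, 2006 → Sep 26, 2007: 365 days.
Sep 26, 2007 → Sep 26, 2008: 366 days (Feb 29, 2008 is in that span).
Sep 26, 2008 → Sep 26, 2009: 365 days.
Sep 26, 2009 → Sep 26, 2010: 365 days.
Sep 26, 2010 → Sep 26, 2011: 365 days.
Sep 26, 2011 → Sep 26, 2012: 366 days (Feb 29, 2012 is in that span).
Sep 26, 2012 → Sep 26, 2013: 365 days.
Sep 26, 2013 → Sep 26, 2014: 365 days.
Sep 26, 2014 → Sep 26, 2015: 365 days.
Sep 26, 2015 → Sep 26, 2016: 366 days (Feb 29, 2016 is in that span).
Sep 26, 2016 → Sep 26, 2017: 365 days.
Sep 26, 2017 → Oct 26, 2017: 30 days (September has 30).
Oct 26, 2017 → Nov 26, 2017: 31 days (October has 31).
Nov 26, 2017 → Dec 26, 2017: 30 days (November has 30).
Dec 26, 2017 → Jan 26, 2018: 31 days (December has 31).
Jan 26, 2018 → Feb 26, 2018: 31 days (January has 31).
Feb 26, 2018 → Mar 26, 2018: 28 days (February has 28).
Mar 26, 2018 → Apr 26, 2018: 31 days (March has 31).
Apr 26, 2018 → May 18, 2018: 22 days.
Total: 5348 days.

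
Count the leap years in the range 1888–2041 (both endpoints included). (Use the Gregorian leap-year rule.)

38

Multiples of 4 in [1888,2041]: 39.
Of those, multiples of 100: 2 (not leap unless ÷400).
Multiples of 400: 1.
Leap years = 39 − 2 + 1 = 38.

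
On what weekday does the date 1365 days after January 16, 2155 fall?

Thursday

Jan 16, 2155 is a Thursday.
1365 mod 7 = 0, so 1365 days after a Thursday is Thursday + 0 = Thursday.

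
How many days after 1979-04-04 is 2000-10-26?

7876

Apr 4, 1979 → Apr 4, 1980: 366 days (Feb 29, 1980 is in that span).
Apr 4, 1980 → Apr 4, 1981: 365 days.
Apr 4, 1981 → Apr 4, 1982: 365 days.
Apr 4, 1982 → Apr 4, 1983: 365 days.
Apr 4, 1983 → Apr 4, 1984: 366 days (Feb 29, 1984 is in that span).
Apr 4, 1984 → Apr 4, 1985: 365 days.
Apr 4, 1985 → Apr 4, 1986: 365 days.
Apr 4, 1986 → Apr 4, 1987: 365 days.
Apr 4, 1987 → Apr 4, 1988: 366 days (Feb 29, 1988 is in that span).
Apr 4, 1988 → Apr 4, 1989: 365 days.
Apr 4, 1989 → Apr 4, 1990: 365 days.
Apr 4, 1990 → Apr 4, 1991: 365 days.
Apr 4, 1991 → Apr 4, 1992: 366 days (Feb 29, 1992 is in that span).
Apr 4, 1992 → Apr 4, 1993: 365 days.
Apr 4, 1993 → Apr 4, 1994: 365 days.
Apr 4, 1994 → Apr 4, 1995: 365 days.
Apr 4, 1995 → Apr 4, 1996: 366 days (Feb 29, 1996 is in that span).
Apr 4, 1996 → Apr 4, 1997: 365 days.
Apr 4, 1997 → Apr 4, 1998: 365 days.
Apr 4, 1998 → Apr 4, 1999: 365 days.
Apr 4, 1999 → Apr 4, 2000: 366 days (Feb 29, 2000 is in that span).
Apr 4, 2000 → May 4, 2000: 30 days (April has 30).
May 4, 2000 → Jun 4, 2000: 31 days (May has 31).
Jun 4, 2000 → Jul 4, 2000: 30 days (June has 30).
Jul 4, 2000 → Aug 4, 2000: 31 days (July has 31).
Aug 4, 2000 → Sep 4, 2000: 31 days (August has 31).
Sep 4, 2000 → Oct 4, 2000: 30 days (September has 30).
Oct 4, 2000 → Oct 26, 2000: 22 days.
Total: 7876 days.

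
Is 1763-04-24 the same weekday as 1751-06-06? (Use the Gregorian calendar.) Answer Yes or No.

From Jun 6, 1751 to Apr 24, 1763 is 4340 days.
4340 mod 7 = 0, so they are the same weekday.
(Jun 6, 1751 is a Sunday; Apr 24, 1763 is a Sunday.)

Yes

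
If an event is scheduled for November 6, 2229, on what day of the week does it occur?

Friday

Doomsday rule: the anchor day for the 2200s is Friday. For year 29: 29÷12 = 2 r 5, and 5÷4 = 1, so 2+5+1 = 8.
Friday + 8 ≡ Saturday — that's 2229's doomsday.
In November the doomsday date is Nov 7.
Nov 6 is 1 day before Nov 7; 1 mod 7 = 1, so Saturday − 1 = Friday.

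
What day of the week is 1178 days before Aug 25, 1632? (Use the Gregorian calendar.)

First find the weekday of Aug 25, 1632. Doomsday rule: the anchor day for the 1600s is Tuesday. For year 32: 32÷12 = 2 r 8, and 8÷4 = 2, so 2+8+2 = 12.
Tuesday + 12 ≡ Sunday — that's 1632's doomsday.
In August the doomsday date is Aug 8.
Aug 25 is 17 days after Aug 8; 17 mod 7 = 3, so Sunday + 3 = Wednesday.
1178 mod 7 = 2, so 1178 days before a Wednesday is Wednesday − 2 = Monday.

Monday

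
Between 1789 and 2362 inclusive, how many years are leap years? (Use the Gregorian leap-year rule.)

138

Multiples of 4 in [1789,2362]: 143.
Of those, multiples of 100: 6 (not leap unless ÷400).
Multiples of 400: 1.
Leap years = 143 − 6 + 1 = 138.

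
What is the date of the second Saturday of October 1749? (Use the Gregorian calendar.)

October 11, 1749

October 1, 1749 is a Wednesday.
The first Saturday is therefore October 4 (3 days later).
The second Saturday is 4 + 1×7 = October 11.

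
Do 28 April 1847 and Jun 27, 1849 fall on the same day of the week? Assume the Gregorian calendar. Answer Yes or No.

From Apr 28, 1847 to Jun 27, 1849 is 791 days.
791 mod 7 = 0, so they are the same weekday.
(Apr 28, 1847 is a Wednesday; Jun 27, 1849 is a Wednesday.)

Yes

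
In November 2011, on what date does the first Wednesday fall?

November 2, 2011

November 1, 2011 is a Tuesday.
The first Wednesday is therefore November 2 (1 days later).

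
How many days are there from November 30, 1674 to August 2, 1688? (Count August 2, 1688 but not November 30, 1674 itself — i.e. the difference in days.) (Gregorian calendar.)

4994

Nov 30, 1674 → Nov 30, 1675: 365 days.
Nov 30, 1675 → Nov 30, 1676: 366 days (Feb 29, 1676 is in that span).
Nov 30, 1676 → Nov 30, 1677: 365 days.
Nov 30, 1677 → Nov 30, 1678: 365 days.
Nov 30, 1678 → Nov 30, 1679: 365 days.
Nov 30, 1679 → Nov 30, 1680: 366 days (Feb 29, 1680 is in that span).
Nov 30, 1680 → Nov 30, 1681: 365 days.
Nov 30, 1681 → Nov 30, 1682: 365 days.
Nov 30, 1682 → Nov 30, 1683: 365 days.
Nov 30, 1683 → Nov 30, 1684: 366 days (Feb 29, 1684 is in that span).
Nov 30, 1684 → Nov 30, 1685: 365 days.
Nov 30, 1685 → Nov 30, 1686: 365 days.
Nov 30, 1686 → Nov 30, 1687: 365 days.
Nov 30, 1687 → Dec 30, 1687: 30 days (November has 30).
Dec 30, 1687 → Jan 30, 1688: 31 days (December has 31).
Jan 30, 1688 → Feb 29, 1688: 30 days (January has 31).
Feb 29, 1688 → Mar 29, 1688: 29 days (February has 29).
Mar 29, 1688 → Apr 29, 1688: 31 days (March has 31).
Apr 29, 1688 → May 29, 1688: 30 days (April has 30).
May 29, 1688 → Jun 29, 1688: 31 days (May has 31).
Jun 29, 1688 → Jul 29, 1688: 30 days (June has 30).
Jul 29, 1688 → Aug 2, 1688: 4 days.
Total: 4994 days.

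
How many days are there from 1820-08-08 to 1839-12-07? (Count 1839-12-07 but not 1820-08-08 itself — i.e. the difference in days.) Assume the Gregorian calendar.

Aug 8, 1820 → Aug 8, 1821: 365 days.
Aug 8, 1821 → Aug 8, 1822: 365 days.
Aug 8, 1822 → Aug 8, 1823: 365 days.
Aug 8, 1823 → Aug 8, 1824: 366 days (Feb 29, 1824 is in that span).
Aug 8, 1824 → Aug 8, 1825: 365 days.
Aug 8, 1825 → Aug 8, 1826: 365 days.
Aug 8, 1826 → Aug 8, 1827: 365 days.
Aug 8, 1827 → Aug 8, 1828: 366 days (Feb 29, 1828 is in that span).
Aug 8, 1828 → Aug 8, 1829: 365 days.
Aug 8, 1829 → Aug 8, 1830: 365 days.
Aug 8, 1830 → Aug 8, 1831: 365 days.
Aug 8, 1831 → Aug 8, 1832: 366 days (Feb 29, 1832 is in that span).
Aug 8, 1832 → Aug 8, 1833: 365 days.
Aug 8, 1833 → Aug 8, 1834: 365 days.
Aug 8, 1834 → Aug 8, 1835: 365 days.
Aug 8, 1835 → Aug 8, 1836: 366 days (Feb 29, 1836 is in that span).
Aug 8, 1836 → Aug 8, 1837: 365 days.
Aug 8, 1837 → Aug 8, 1838: 365 days.
Aug 8, 1838 → Aug 8, 1839: 365 days.
Aug 8, 1839 → Sep 8, 1839: 31 days (August has 31).
Sep 8, 1839 → Oct 8, 1839: 30 days (September has 30).
Oct 8, 1839 → Nov 8, 1839: 31 days (October has 31).
Nov 8, 1839 → Dec 7, 1839: 29 days.
Total: 7060 days.

7060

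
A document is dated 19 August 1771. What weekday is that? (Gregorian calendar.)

Monday

Doomsday rule: the anchor day for the 1700s is Sunday. For year 71: 71÷12 = 5 r 11, and 11÷4 = 2, so 5+11+2 = 18.
Sunday + 18 ≡ Thursday — that's 1771's doomsday.
In August the doomsday date is Aug 8.
Aug 19 is 11 days after Aug 8; 11 mod 7 = 4, so Thursday + 4 = Monday.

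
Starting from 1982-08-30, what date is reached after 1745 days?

June 10, 1987

+365 (one year) → Aug 30, 1983 (1380 left).
+366 (one year; includes Feb 29, 1984) → Aug 30, 1984 (1014 left).
+365 (one year) → Aug 30, 1985 (649 left).
+365 (one year) → Aug 30, 1986 (284 left).
Aug has 31 days: +2 → Sep 1, 1986 (282 left).
Sep has 30 days: +30 → Oct 1, 1986 (252 left).
Oct has 31 days: +31 → Nov 1, 1986 (221 left).
Nov has 30 days: +30 → Dec 1, 1986 (191 left).
Dec has 31 days: +31 → Jan 1, 1987 (160 left).
Jan has 31 days: +31 → Feb 1, 1987 (129 left).
Feb has 28 days: +28 → Mar 1, 1987 (101 left).
Mar has 31 days: +31 → Apr 1, 1987 (70 left).
Apr has 30 days: +30 → May 1, 1987 (40 left).
May has 31 days: +31 → Jun 1, 1987 (9 left).
+9 → Jun 10, 1987.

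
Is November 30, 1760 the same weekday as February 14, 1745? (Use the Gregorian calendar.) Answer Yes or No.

Yes

From Feb 14, 1745 to Nov 30, 1760 is 5768 days.
5768 mod 7 = 0, so they are the same weekday.
(Feb 14, 1745 is a Sunday; Nov 30, 1760 is a Sunday.)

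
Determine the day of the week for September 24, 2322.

Doomsday rule: the anchor day for the 2300s is Wednesday. For year 22: 22÷12 = 1 r 10, and 10÷4 = 2, so 1+10+2 = 13.
Wednesday + 13 ≡ Tuesday — that's 2322's doomsday.
In September the doomsday date is Sep 5.
Sep 24 is 19 days after Sep 5; 19 mod 7 = 5, so Tuesday + 5 = Sunday.

Sunday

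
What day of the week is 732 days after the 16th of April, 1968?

First find the weekday of Apr 16, 1968. Doomsday rule: the anchor day for the 1900s is Wednesday. For year 68: 68÷12 = 5 r 8, and 8÷4 = 2, so 5+8+2 = 15.
Wednesday + 15 ≡ Thursday — that's 1968's doomsday.
In April the doomsday date is Apr 4.
Apr 16 is 12 days after Apr 4; 12 mod 7 = 5, so Thursday + 5 = Tuesday.
732 mod 7 = 4, so 732 days after a Tuesday is Tuesday + 4 = Saturday.

Saturday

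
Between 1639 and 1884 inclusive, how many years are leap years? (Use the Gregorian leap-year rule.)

Multiples of 4 in [1639,1884]: 62.
Of those, multiples of 100: 2 (not leap unless ÷400).
Multiples of 400: 0.
Leap years = 62 − 2 + 0 = 60.

60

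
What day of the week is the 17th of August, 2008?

January 1, 2008 is a Tuesday.
Jan 1, 2008 → Feb 1, 2008: 31 days (January has 31).
Feb 1, 2008 → Mar 1, 2008: 29 days (February has 29).
Mar 1, 2008 → Apr 1, 2008: 31 days (March has 31).
Apr 1, 2008 → May 1, 2008: 30 days (April has 30).
May 1, 2008 → Jun 1, 2008: 31 days (May has 31).
Jun 1, 2008 → Jul 1, 2008: 30 days (June has 30).
Jul 1, 2008 → Aug 1, 2008: 31 days (July has 31).
Aug 1, 2008 → Aug 17, 2008: 16 days.
Total: 229 days.
229 mod 7 = 5, so Tuesday + 5 = Sunday.

Sunday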